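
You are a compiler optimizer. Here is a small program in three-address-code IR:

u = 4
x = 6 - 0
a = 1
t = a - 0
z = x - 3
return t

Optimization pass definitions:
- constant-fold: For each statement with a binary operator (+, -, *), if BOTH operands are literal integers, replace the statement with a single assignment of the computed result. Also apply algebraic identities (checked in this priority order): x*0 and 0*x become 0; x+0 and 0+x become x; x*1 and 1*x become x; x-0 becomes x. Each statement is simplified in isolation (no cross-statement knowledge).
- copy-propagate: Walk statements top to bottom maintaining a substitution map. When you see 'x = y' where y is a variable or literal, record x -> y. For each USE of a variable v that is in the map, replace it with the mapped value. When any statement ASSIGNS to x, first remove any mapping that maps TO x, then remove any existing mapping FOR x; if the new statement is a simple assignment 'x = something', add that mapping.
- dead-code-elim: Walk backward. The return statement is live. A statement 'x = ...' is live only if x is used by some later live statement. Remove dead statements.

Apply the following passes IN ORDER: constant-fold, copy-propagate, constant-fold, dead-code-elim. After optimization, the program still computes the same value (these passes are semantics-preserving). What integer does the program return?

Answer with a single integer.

Initial IR:
  u = 4
  x = 6 - 0
  a = 1
  t = a - 0
  z = x - 3
  return t
After constant-fold (6 stmts):
  u = 4
  x = 6
  a = 1
  t = a
  z = x - 3
  return t
After copy-propagate (6 stmts):
  u = 4
  x = 6
  a = 1
  t = 1
  z = 6 - 3
  return 1
After constant-fold (6 stmts):
  u = 4
  x = 6
  a = 1
  t = 1
  z = 3
  return 1
After dead-code-elim (1 stmts):
  return 1
Evaluate:
  u = 4  =>  u = 4
  x = 6 - 0  =>  x = 6
  a = 1  =>  a = 1
  t = a - 0  =>  t = 1
  z = x - 3  =>  z = 3
  return t = 1

Answer: 1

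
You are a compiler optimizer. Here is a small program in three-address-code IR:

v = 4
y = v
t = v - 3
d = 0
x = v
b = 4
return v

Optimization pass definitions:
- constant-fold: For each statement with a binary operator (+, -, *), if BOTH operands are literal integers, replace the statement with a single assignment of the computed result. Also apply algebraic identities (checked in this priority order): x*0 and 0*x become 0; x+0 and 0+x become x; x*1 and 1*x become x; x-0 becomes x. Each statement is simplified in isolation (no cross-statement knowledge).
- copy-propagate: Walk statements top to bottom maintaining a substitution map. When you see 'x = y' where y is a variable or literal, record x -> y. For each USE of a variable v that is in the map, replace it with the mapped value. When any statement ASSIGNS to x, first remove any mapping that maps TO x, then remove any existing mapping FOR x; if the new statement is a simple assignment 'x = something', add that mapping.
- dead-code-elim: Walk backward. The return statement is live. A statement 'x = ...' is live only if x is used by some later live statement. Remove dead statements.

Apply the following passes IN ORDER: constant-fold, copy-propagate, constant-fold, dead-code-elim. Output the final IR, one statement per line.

Initial IR:
  v = 4
  y = v
  t = v - 3
  d = 0
  x = v
  b = 4
  return v
After constant-fold (7 stmts):
  v = 4
  y = v
  t = v - 3
  d = 0
  x = v
  b = 4
  return v
After copy-propagate (7 stmts):
  v = 4
  y = 4
  t = 4 - 3
  d = 0
  x = 4
  b = 4
  return 4
After constant-fold (7 stmts):
  v = 4
  y = 4
  t = 1
  d = 0
  x = 4
  b = 4
  return 4
After dead-code-elim (1 stmts):
  return 4

Answer: return 4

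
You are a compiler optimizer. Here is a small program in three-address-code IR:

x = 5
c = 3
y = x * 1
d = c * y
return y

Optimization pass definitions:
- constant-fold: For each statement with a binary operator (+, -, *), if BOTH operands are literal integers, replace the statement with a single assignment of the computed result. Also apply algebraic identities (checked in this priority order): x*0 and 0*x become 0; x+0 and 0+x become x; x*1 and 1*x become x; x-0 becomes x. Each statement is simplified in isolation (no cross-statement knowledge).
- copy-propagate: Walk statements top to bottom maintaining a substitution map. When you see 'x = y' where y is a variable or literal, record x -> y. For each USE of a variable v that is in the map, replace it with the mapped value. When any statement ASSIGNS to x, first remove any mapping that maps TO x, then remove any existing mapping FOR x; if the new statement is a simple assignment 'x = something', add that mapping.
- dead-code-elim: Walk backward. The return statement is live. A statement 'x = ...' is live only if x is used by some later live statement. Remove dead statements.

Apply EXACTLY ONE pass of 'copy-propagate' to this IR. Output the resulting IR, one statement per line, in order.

Applying copy-propagate statement-by-statement:
  [1] x = 5  (unchanged)
  [2] c = 3  (unchanged)
  [3] y = x * 1  -> y = 5 * 1
  [4] d = c * y  -> d = 3 * y
  [5] return y  (unchanged)
Result (5 stmts):
  x = 5
  c = 3
  y = 5 * 1
  d = 3 * y
  return y

Answer: x = 5
c = 3
y = 5 * 1
d = 3 * y
return y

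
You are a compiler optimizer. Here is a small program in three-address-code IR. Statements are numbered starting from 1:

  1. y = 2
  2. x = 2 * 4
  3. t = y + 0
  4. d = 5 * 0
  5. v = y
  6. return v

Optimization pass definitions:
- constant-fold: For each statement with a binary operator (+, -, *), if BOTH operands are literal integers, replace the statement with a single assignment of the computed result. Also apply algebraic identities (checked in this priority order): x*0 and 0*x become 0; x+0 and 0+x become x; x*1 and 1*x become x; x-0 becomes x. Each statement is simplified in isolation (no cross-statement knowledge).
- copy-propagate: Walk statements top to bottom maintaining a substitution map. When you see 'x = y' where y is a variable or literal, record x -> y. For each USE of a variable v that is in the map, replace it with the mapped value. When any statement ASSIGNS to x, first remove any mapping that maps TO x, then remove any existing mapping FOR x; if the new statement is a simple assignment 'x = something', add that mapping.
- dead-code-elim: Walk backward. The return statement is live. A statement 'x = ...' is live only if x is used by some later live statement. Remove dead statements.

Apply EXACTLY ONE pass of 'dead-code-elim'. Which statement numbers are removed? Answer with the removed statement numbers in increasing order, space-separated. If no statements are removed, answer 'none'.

Answer: 2 3 4

Derivation:
Backward liveness scan:
Stmt 1 'y = 2': KEEP (y is live); live-in = []
Stmt 2 'x = 2 * 4': DEAD (x not in live set ['y'])
Stmt 3 't = y + 0': DEAD (t not in live set ['y'])
Stmt 4 'd = 5 * 0': DEAD (d not in live set ['y'])
Stmt 5 'v = y': KEEP (v is live); live-in = ['y']
Stmt 6 'return v': KEEP (return); live-in = ['v']
Removed statement numbers: [2, 3, 4]
Surviving IR:
  y = 2
  v = y
  return v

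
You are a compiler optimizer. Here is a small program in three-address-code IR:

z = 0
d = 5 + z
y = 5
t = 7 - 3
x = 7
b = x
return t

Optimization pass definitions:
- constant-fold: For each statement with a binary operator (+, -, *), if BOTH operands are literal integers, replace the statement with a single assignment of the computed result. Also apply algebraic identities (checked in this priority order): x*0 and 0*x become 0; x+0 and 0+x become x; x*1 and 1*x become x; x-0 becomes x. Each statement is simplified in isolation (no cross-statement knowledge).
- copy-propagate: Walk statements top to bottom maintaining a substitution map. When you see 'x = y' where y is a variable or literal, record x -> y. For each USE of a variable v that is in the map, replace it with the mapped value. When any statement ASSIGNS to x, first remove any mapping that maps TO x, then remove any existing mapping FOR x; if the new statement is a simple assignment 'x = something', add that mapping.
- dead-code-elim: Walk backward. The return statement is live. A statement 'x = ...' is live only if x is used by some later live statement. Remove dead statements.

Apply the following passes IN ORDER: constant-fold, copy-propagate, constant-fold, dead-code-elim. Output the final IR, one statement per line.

Initial IR:
  z = 0
  d = 5 + z
  y = 5
  t = 7 - 3
  x = 7
  b = x
  return t
After constant-fold (7 stmts):
  z = 0
  d = 5 + z
  y = 5
  t = 4
  x = 7
  b = x
  return t
After copy-propagate (7 stmts):
  z = 0
  d = 5 + 0
  y = 5
  t = 4
  x = 7
  b = 7
  return 4
After constant-fold (7 stmts):
  z = 0
  d = 5
  y = 5
  t = 4
  x = 7
  b = 7
  return 4
After dead-code-elim (1 stmts):
  return 4

Answer: return 4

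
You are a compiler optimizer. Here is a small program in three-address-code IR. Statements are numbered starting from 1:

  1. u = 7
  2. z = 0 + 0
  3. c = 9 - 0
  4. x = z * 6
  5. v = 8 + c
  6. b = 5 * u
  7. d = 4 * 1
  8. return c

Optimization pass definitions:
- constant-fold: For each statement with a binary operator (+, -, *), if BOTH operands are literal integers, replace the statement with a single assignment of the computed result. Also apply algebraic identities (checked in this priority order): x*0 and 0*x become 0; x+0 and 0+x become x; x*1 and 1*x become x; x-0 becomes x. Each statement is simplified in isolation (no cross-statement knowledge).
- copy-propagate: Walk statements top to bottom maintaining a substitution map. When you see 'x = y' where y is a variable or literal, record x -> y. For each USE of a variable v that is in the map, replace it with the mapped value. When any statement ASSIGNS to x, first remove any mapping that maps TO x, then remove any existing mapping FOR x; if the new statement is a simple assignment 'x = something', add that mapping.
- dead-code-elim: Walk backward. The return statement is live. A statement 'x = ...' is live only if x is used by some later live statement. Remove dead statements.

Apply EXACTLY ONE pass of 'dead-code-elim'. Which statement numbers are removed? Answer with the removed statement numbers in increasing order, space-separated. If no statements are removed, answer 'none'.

Backward liveness scan:
Stmt 1 'u = 7': DEAD (u not in live set [])
Stmt 2 'z = 0 + 0': DEAD (z not in live set [])
Stmt 3 'c = 9 - 0': KEEP (c is live); live-in = []
Stmt 4 'x = z * 6': DEAD (x not in live set ['c'])
Stmt 5 'v = 8 + c': DEAD (v not in live set ['c'])
Stmt 6 'b = 5 * u': DEAD (b not in live set ['c'])
Stmt 7 'd = 4 * 1': DEAD (d not in live set ['c'])
Stmt 8 'return c': KEEP (return); live-in = ['c']
Removed statement numbers: [1, 2, 4, 5, 6, 7]
Surviving IR:
  c = 9 - 0
  return c

Answer: 1 2 4 5 6 7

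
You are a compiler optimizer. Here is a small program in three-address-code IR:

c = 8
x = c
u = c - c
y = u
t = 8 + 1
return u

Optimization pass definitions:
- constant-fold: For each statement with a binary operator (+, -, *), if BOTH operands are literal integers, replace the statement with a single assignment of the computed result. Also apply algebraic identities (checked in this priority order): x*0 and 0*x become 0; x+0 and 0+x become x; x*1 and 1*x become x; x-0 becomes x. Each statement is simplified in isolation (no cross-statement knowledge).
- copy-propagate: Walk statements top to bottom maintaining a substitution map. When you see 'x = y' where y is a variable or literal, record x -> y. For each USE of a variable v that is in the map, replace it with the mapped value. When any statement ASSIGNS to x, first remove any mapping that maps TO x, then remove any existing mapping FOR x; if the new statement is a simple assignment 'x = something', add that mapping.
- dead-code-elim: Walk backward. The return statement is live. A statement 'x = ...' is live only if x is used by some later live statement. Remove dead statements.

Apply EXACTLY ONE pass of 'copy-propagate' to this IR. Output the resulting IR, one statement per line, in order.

Applying copy-propagate statement-by-statement:
  [1] c = 8  (unchanged)
  [2] x = c  -> x = 8
  [3] u = c - c  -> u = 8 - 8
  [4] y = u  (unchanged)
  [5] t = 8 + 1  (unchanged)
  [6] return u  (unchanged)
Result (6 stmts):
  c = 8
  x = 8
  u = 8 - 8
  y = u
  t = 8 + 1
  return u

Answer: c = 8
x = 8
u = 8 - 8
y = u
t = 8 + 1
return u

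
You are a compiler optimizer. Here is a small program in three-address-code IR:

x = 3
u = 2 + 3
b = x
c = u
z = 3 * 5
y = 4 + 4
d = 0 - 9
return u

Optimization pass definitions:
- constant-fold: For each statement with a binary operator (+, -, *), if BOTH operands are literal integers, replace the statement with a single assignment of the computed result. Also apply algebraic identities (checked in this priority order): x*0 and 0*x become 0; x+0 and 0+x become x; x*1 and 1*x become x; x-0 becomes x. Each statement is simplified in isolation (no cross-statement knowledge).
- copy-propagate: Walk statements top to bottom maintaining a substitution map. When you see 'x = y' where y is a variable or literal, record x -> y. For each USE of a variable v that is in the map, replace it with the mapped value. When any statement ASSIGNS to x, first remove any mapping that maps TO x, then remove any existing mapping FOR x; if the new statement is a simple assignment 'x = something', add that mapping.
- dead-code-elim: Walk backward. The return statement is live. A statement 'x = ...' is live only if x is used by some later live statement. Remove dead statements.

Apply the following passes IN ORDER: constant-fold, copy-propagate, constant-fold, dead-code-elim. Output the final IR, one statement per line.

Initial IR:
  x = 3
  u = 2 + 3
  b = x
  c = u
  z = 3 * 5
  y = 4 + 4
  d = 0 - 9
  return u
After constant-fold (8 stmts):
  x = 3
  u = 5
  b = x
  c = u
  z = 15
  y = 8
  d = -9
  return u
After copy-propagate (8 stmts):
  x = 3
  u = 5
  b = 3
  c = 5
  z = 15
  y = 8
  d = -9
  return 5
After constant-fold (8 stmts):
  x = 3
  u = 5
  b = 3
  c = 5
  z = 15
  y = 8
  d = -9
  return 5
After dead-code-elim (1 stmts):
  return 5

Answer: return 5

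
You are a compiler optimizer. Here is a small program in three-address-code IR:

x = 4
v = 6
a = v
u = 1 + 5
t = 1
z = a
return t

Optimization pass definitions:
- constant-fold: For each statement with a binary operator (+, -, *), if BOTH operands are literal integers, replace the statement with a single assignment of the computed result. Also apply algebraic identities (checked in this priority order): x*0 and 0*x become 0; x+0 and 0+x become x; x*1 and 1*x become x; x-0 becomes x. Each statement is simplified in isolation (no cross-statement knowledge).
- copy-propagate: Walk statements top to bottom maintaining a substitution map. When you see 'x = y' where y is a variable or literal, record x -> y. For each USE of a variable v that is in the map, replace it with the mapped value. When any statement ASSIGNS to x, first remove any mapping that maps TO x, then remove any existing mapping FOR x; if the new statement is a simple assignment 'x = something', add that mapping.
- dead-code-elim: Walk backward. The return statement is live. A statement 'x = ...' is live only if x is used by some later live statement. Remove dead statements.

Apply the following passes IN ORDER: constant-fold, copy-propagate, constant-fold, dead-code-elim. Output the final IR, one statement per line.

Initial IR:
  x = 4
  v = 6
  a = v
  u = 1 + 5
  t = 1
  z = a
  return t
After constant-fold (7 stmts):
  x = 4
  v = 6
  a = v
  u = 6
  t = 1
  z = a
  return t
After copy-propagate (7 stmts):
  x = 4
  v = 6
  a = 6
  u = 6
  t = 1
  z = 6
  return 1
After constant-fold (7 stmts):
  x = 4
  v = 6
  a = 6
  u = 6
  t = 1
  z = 6
  return 1
After dead-code-elim (1 stmts):
  return 1

Answer: return 1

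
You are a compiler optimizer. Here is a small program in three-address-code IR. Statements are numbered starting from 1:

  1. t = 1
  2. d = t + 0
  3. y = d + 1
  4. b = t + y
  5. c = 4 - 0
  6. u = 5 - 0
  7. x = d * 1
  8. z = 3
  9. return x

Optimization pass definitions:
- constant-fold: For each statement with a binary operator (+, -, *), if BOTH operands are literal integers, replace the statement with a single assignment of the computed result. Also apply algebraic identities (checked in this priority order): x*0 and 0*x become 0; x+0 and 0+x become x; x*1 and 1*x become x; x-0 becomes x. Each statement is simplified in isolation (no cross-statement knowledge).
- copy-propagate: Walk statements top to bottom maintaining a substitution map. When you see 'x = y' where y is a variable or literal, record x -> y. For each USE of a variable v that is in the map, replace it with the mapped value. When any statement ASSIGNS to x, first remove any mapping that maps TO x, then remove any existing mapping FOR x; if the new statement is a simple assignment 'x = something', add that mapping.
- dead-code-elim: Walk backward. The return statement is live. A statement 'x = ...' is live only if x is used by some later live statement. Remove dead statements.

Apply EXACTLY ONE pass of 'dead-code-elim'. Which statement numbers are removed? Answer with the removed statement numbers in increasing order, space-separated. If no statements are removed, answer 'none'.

Backward liveness scan:
Stmt 1 't = 1': KEEP (t is live); live-in = []
Stmt 2 'd = t + 0': KEEP (d is live); live-in = ['t']
Stmt 3 'y = d + 1': DEAD (y not in live set ['d'])
Stmt 4 'b = t + y': DEAD (b not in live set ['d'])
Stmt 5 'c = 4 - 0': DEAD (c not in live set ['d'])
Stmt 6 'u = 5 - 0': DEAD (u not in live set ['d'])
Stmt 7 'x = d * 1': KEEP (x is live); live-in = ['d']
Stmt 8 'z = 3': DEAD (z not in live set ['x'])
Stmt 9 'return x': KEEP (return); live-in = ['x']
Removed statement numbers: [3, 4, 5, 6, 8]
Surviving IR:
  t = 1
  d = t + 0
  x = d * 1
  return x

Answer: 3 4 5 6 8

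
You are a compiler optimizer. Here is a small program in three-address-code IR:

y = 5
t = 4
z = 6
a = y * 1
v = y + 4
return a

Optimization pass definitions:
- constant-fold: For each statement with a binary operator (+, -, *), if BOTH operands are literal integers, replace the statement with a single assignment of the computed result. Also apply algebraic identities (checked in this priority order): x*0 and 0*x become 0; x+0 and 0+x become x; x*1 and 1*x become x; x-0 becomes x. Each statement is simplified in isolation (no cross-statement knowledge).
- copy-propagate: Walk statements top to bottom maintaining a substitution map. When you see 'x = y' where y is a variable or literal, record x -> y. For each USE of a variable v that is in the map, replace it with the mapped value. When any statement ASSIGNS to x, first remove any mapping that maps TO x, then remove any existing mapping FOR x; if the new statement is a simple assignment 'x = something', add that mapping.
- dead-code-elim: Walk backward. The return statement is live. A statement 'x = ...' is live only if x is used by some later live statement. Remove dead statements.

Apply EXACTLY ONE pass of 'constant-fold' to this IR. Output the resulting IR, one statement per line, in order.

Applying constant-fold statement-by-statement:
  [1] y = 5  (unchanged)
  [2] t = 4  (unchanged)
  [3] z = 6  (unchanged)
  [4] a = y * 1  -> a = y
  [5] v = y + 4  (unchanged)
  [6] return a  (unchanged)
Result (6 stmts):
  y = 5
  t = 4
  z = 6
  a = y
  v = y + 4
  return a

Answer: y = 5
t = 4
z = 6
a = y
v = y + 4
return a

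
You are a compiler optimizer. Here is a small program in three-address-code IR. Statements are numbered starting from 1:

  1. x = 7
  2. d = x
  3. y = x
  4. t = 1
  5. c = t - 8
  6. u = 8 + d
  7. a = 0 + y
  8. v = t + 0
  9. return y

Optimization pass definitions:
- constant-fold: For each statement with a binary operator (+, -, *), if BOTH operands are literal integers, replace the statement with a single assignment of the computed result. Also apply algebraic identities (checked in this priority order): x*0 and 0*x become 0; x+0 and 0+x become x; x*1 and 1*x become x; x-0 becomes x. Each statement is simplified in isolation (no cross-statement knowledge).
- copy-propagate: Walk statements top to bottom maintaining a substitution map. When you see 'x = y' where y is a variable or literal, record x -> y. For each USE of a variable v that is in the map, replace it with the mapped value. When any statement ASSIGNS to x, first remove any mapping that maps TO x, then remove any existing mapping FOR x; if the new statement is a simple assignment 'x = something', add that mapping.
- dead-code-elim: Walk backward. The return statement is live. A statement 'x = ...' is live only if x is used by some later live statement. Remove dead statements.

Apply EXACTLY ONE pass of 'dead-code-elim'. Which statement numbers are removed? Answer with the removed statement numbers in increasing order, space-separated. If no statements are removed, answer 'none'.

Answer: 2 4 5 6 7 8

Derivation:
Backward liveness scan:
Stmt 1 'x = 7': KEEP (x is live); live-in = []
Stmt 2 'd = x': DEAD (d not in live set ['x'])
Stmt 3 'y = x': KEEP (y is live); live-in = ['x']
Stmt 4 't = 1': DEAD (t not in live set ['y'])
Stmt 5 'c = t - 8': DEAD (c not in live set ['y'])
Stmt 6 'u = 8 + d': DEAD (u not in live set ['y'])
Stmt 7 'a = 0 + y': DEAD (a not in live set ['y'])
Stmt 8 'v = t + 0': DEAD (v not in live set ['y'])
Stmt 9 'return y': KEEP (return); live-in = ['y']
Removed statement numbers: [2, 4, 5, 6, 7, 8]
Surviving IR:
  x = 7
  y = x
  return y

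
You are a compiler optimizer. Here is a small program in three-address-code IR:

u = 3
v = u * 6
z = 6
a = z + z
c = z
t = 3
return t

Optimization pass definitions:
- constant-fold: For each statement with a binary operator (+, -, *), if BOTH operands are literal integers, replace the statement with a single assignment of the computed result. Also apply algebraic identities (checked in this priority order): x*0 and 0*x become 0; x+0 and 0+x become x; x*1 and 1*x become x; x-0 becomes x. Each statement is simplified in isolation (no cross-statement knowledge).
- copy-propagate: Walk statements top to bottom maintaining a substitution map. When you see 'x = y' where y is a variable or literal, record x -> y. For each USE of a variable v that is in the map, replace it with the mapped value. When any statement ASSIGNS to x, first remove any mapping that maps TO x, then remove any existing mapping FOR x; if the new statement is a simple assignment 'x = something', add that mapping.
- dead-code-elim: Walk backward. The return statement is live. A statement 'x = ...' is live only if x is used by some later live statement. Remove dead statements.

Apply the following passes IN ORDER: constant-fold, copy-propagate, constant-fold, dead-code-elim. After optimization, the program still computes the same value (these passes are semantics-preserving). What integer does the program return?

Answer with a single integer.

Initial IR:
  u = 3
  v = u * 6
  z = 6
  a = z + z
  c = z
  t = 3
  return t
After constant-fold (7 stmts):
  u = 3
  v = u * 6
  z = 6
  a = z + z
  c = z
  t = 3
  return t
After copy-propagate (7 stmts):
  u = 3
  v = 3 * 6
  z = 6
  a = 6 + 6
  c = 6
  t = 3
  return 3
After constant-fold (7 stmts):
  u = 3
  v = 18
  z = 6
  a = 12
  c = 6
  t = 3
  return 3
After dead-code-elim (1 stmts):
  return 3
Evaluate:
  u = 3  =>  u = 3
  v = u * 6  =>  v = 18
  z = 6  =>  z = 6
  a = z + z  =>  a = 12
  c = z  =>  c = 6
  t = 3  =>  t = 3
  return t = 3

Answer: 3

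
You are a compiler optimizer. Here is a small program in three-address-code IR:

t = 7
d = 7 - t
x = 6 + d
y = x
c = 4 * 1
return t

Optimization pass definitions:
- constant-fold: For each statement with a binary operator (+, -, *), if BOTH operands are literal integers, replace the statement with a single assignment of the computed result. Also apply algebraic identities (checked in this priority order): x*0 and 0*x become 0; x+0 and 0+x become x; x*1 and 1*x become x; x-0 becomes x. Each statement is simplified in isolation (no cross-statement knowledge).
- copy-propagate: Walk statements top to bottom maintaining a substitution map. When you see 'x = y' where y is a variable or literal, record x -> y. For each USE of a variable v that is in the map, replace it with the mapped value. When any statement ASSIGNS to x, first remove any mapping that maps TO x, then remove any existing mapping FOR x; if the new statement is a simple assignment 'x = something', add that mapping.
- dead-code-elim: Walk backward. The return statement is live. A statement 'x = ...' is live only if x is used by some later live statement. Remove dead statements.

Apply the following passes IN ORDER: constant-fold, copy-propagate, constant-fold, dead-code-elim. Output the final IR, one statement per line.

Initial IR:
  t = 7
  d = 7 - t
  x = 6 + d
  y = x
  c = 4 * 1
  return t
After constant-fold (6 stmts):
  t = 7
  d = 7 - t
  x = 6 + d
  y = x
  c = 4
  return t
After copy-propagate (6 stmts):
  t = 7
  d = 7 - 7
  x = 6 + d
  y = x
  c = 4
  return 7
After constant-fold (6 stmts):
  t = 7
  d = 0
  x = 6 + d
  y = x
  c = 4
  return 7
After dead-code-elim (1 stmts):
  return 7

Answer: return 7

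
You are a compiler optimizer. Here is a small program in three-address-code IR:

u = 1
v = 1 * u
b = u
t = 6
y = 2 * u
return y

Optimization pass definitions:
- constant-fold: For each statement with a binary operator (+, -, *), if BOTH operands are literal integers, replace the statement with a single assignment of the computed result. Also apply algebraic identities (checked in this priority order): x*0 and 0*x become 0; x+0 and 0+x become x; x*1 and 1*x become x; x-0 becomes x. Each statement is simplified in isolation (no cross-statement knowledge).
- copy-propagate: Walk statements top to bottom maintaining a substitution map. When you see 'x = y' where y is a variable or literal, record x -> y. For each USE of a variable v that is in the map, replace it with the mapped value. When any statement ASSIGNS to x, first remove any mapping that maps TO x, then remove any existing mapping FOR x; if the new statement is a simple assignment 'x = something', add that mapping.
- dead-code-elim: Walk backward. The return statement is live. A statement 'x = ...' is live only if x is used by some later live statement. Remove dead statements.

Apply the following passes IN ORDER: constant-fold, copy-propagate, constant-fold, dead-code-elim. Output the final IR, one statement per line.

Initial IR:
  u = 1
  v = 1 * u
  b = u
  t = 6
  y = 2 * u
  return y
After constant-fold (6 stmts):
  u = 1
  v = u
  b = u
  t = 6
  y = 2 * u
  return y
After copy-propagate (6 stmts):
  u = 1
  v = 1
  b = 1
  t = 6
  y = 2 * 1
  return y
After constant-fold (6 stmts):
  u = 1
  v = 1
  b = 1
  t = 6
  y = 2
  return y
After dead-code-elim (2 stmts):
  y = 2
  return y

Answer: y = 2
return y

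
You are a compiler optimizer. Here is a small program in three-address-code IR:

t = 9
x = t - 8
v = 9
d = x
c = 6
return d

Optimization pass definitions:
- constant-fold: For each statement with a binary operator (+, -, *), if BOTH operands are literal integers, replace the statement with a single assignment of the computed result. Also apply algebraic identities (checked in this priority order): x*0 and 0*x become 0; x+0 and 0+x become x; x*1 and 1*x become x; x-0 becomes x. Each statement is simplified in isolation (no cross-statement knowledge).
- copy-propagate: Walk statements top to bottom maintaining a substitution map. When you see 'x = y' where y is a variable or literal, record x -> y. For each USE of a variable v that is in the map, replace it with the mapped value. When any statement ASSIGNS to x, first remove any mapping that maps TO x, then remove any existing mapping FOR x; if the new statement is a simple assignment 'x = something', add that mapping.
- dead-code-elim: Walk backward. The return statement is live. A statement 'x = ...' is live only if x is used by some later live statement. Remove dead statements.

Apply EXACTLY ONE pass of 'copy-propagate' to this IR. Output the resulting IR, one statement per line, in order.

Applying copy-propagate statement-by-statement:
  [1] t = 9  (unchanged)
  [2] x = t - 8  -> x = 9 - 8
  [3] v = 9  (unchanged)
  [4] d = x  (unchanged)
  [5] c = 6  (unchanged)
  [6] return d  -> return x
Result (6 stmts):
  t = 9
  x = 9 - 8
  v = 9
  d = x
  c = 6
  return x

Answer: t = 9
x = 9 - 8
v = 9
d = x
c = 6
return x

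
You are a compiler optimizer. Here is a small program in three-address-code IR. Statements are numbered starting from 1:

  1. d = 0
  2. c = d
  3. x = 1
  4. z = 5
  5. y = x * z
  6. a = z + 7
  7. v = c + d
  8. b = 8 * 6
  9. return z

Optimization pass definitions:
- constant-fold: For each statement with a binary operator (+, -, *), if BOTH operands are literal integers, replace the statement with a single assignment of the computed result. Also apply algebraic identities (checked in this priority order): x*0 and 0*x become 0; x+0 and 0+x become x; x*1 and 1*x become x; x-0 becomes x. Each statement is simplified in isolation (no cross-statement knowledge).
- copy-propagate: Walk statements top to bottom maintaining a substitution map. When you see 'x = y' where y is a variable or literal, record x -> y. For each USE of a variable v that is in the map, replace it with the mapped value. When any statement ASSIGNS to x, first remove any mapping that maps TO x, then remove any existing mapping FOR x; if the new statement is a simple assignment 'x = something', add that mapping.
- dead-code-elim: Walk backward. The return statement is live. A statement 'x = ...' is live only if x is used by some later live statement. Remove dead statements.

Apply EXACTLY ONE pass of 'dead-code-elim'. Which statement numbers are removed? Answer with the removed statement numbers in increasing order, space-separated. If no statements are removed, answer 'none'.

Backward liveness scan:
Stmt 1 'd = 0': DEAD (d not in live set [])
Stmt 2 'c = d': DEAD (c not in live set [])
Stmt 3 'x = 1': DEAD (x not in live set [])
Stmt 4 'z = 5': KEEP (z is live); live-in = []
Stmt 5 'y = x * z': DEAD (y not in live set ['z'])
Stmt 6 'a = z + 7': DEAD (a not in live set ['z'])
Stmt 7 'v = c + d': DEAD (v not in live set ['z'])
Stmt 8 'b = 8 * 6': DEAD (b not in live set ['z'])
Stmt 9 'return z': KEEP (return); live-in = ['z']
Removed statement numbers: [1, 2, 3, 5, 6, 7, 8]
Surviving IR:
  z = 5
  return z

Answer: 1 2 3 5 6 7 8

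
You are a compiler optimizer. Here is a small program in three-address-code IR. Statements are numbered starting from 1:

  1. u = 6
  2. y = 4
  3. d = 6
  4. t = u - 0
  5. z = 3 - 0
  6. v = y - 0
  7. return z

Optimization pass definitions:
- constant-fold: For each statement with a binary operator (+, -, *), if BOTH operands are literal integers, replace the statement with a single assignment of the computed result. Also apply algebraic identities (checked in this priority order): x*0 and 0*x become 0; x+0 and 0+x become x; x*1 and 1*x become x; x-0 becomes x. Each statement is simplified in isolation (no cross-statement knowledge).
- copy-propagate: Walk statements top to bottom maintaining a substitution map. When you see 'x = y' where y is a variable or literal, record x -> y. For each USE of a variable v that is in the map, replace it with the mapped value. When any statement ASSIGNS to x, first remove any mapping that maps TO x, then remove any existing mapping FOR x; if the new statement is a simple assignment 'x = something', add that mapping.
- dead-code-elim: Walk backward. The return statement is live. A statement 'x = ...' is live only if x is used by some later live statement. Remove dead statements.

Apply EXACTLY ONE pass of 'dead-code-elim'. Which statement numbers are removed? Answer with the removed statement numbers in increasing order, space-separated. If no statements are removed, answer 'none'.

Backward liveness scan:
Stmt 1 'u = 6': DEAD (u not in live set [])
Stmt 2 'y = 4': DEAD (y not in live set [])
Stmt 3 'd = 6': DEAD (d not in live set [])
Stmt 4 't = u - 0': DEAD (t not in live set [])
Stmt 5 'z = 3 - 0': KEEP (z is live); live-in = []
Stmt 6 'v = y - 0': DEAD (v not in live set ['z'])
Stmt 7 'return z': KEEP (return); live-in = ['z']
Removed statement numbers: [1, 2, 3, 4, 6]
Surviving IR:
  z = 3 - 0
  return z

Answer: 1 2 3 4 6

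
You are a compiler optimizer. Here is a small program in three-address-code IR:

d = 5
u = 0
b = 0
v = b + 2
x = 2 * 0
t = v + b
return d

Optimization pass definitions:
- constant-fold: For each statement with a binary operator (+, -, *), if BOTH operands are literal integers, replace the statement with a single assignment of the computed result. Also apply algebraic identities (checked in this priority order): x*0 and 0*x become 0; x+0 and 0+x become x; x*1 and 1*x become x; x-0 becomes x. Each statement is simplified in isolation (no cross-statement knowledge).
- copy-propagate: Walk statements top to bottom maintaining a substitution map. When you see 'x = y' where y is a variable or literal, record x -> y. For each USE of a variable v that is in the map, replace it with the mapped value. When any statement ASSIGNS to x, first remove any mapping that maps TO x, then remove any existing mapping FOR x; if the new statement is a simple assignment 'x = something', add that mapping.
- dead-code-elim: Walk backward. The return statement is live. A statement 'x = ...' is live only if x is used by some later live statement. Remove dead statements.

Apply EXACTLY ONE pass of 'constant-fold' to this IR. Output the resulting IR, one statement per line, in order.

Answer: d = 5
u = 0
b = 0
v = b + 2
x = 0
t = v + b
return d

Derivation:
Applying constant-fold statement-by-statement:
  [1] d = 5  (unchanged)
  [2] u = 0  (unchanged)
  [3] b = 0  (unchanged)
  [4] v = b + 2  (unchanged)
  [5] x = 2 * 0  -> x = 0
  [6] t = v + b  (unchanged)
  [7] return d  (unchanged)
Result (7 stmts):
  d = 5
  u = 0
  b = 0
  v = b + 2
  x = 0
  t = v + b
  return d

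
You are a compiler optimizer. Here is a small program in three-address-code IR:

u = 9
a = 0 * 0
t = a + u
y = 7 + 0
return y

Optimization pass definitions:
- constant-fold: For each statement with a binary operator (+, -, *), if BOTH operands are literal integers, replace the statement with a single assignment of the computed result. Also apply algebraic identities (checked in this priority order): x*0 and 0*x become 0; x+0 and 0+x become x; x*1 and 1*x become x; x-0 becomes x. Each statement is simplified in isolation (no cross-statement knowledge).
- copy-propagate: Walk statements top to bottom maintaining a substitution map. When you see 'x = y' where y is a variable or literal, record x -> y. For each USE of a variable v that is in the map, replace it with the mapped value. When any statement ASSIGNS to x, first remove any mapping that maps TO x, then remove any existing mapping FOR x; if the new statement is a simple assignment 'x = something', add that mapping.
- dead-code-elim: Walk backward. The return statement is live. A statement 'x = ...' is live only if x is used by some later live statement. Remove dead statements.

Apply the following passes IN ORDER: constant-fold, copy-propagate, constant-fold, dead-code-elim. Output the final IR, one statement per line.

Answer: return 7

Derivation:
Initial IR:
  u = 9
  a = 0 * 0
  t = a + u
  y = 7 + 0
  return y
After constant-fold (5 stmts):
  u = 9
  a = 0
  t = a + u
  y = 7
  return y
After copy-propagate (5 stmts):
  u = 9
  a = 0
  t = 0 + 9
  y = 7
  return 7
After constant-fold (5 stmts):
  u = 9
  a = 0
  t = 9
  y = 7
  return 7
After dead-code-elim (1 stmts):
  return 7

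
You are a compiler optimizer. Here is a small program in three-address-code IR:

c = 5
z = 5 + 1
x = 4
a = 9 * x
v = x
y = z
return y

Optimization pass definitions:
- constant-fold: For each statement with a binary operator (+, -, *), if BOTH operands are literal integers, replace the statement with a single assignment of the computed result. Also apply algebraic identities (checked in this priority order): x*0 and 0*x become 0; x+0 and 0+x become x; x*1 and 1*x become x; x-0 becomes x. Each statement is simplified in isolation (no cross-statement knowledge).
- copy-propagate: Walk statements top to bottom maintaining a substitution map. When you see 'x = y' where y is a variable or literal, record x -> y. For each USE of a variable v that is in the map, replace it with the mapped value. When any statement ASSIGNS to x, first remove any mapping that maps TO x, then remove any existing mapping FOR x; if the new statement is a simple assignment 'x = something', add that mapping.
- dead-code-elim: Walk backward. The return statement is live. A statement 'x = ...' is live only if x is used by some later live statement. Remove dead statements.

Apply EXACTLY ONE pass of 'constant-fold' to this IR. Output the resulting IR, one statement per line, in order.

Answer: c = 5
z = 6
x = 4
a = 9 * x
v = x
y = z
return y

Derivation:
Applying constant-fold statement-by-statement:
  [1] c = 5  (unchanged)
  [2] z = 5 + 1  -> z = 6
  [3] x = 4  (unchanged)
  [4] a = 9 * x  (unchanged)
  [5] v = x  (unchanged)
  [6] y = z  (unchanged)
  [7] return y  (unchanged)
Result (7 stmts):
  c = 5
  z = 6
  x = 4
  a = 9 * x
  v = x
  y = z
  return y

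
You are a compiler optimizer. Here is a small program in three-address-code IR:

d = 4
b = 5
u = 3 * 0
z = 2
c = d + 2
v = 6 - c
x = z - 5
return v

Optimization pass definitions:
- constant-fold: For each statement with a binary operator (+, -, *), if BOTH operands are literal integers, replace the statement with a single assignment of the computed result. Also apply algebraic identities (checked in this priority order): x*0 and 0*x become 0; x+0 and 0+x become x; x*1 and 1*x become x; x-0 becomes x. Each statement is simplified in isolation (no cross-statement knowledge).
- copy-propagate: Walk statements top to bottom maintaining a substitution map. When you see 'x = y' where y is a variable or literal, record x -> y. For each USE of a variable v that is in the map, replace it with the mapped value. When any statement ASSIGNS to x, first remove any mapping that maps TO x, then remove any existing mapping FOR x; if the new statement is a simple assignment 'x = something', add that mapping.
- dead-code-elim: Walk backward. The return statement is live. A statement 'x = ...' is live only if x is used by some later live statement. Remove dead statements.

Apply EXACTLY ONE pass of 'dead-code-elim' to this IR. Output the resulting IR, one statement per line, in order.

Applying dead-code-elim statement-by-statement:
  [8] return v  -> KEEP (return); live=['v']
  [7] x = z - 5  -> DEAD (x not live)
  [6] v = 6 - c  -> KEEP; live=['c']
  [5] c = d + 2  -> KEEP; live=['d']
  [4] z = 2  -> DEAD (z not live)
  [3] u = 3 * 0  -> DEAD (u not live)
  [2] b = 5  -> DEAD (b not live)
  [1] d = 4  -> KEEP; live=[]
Result (4 stmts):
  d = 4
  c = d + 2
  v = 6 - c
  return v

Answer: d = 4
c = d + 2
v = 6 - c
return v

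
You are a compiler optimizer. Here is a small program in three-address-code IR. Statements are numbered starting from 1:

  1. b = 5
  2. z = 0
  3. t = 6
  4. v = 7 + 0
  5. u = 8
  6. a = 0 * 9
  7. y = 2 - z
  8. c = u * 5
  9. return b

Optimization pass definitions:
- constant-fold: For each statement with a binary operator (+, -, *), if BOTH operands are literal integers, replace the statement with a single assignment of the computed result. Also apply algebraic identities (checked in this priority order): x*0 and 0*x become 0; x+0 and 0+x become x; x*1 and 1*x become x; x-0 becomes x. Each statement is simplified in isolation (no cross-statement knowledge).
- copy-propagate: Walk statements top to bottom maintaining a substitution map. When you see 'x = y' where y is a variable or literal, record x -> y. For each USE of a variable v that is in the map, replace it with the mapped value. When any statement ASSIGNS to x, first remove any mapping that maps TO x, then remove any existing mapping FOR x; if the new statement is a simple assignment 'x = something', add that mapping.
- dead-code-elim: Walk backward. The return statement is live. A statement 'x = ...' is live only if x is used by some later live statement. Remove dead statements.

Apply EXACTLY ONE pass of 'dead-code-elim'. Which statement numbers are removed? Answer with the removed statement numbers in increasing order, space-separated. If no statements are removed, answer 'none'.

Answer: 2 3 4 5 6 7 8

Derivation:
Backward liveness scan:
Stmt 1 'b = 5': KEEP (b is live); live-in = []
Stmt 2 'z = 0': DEAD (z not in live set ['b'])
Stmt 3 't = 6': DEAD (t not in live set ['b'])
Stmt 4 'v = 7 + 0': DEAD (v not in live set ['b'])
Stmt 5 'u = 8': DEAD (u not in live set ['b'])
Stmt 6 'a = 0 * 9': DEAD (a not in live set ['b'])
Stmt 7 'y = 2 - z': DEAD (y not in live set ['b'])
Stmt 8 'c = u * 5': DEAD (c not in live set ['b'])
Stmt 9 'return b': KEEP (return); live-in = ['b']
Removed statement numbers: [2, 3, 4, 5, 6, 7, 8]
Surviving IR:
  b = 5
  return b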